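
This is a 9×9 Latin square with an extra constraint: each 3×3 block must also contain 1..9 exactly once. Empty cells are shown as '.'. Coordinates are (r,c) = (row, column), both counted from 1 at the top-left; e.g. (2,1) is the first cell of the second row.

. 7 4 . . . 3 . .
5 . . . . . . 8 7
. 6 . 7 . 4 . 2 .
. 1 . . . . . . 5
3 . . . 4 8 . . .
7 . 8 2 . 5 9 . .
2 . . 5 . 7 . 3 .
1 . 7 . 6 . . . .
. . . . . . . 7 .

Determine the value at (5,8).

(6,2) = 4 (sole candidate).
(2,7) = 4 (hidden single in row 2).
(4,8) = 4 (hidden single in row 4).
(4,7) = 8 (hidden single in row 4).
(4,3) = 2 (hidden single in row 4).
(4,5) = 7 (hidden single in row 4).
(5,7) = 7 (hidden single in row 5).
(5,9) = 2 (hidden single in row 5).
(7,9) = 4 (hidden single in row 7).
(8,4) = 4 (hidden single in row 8).
(9,1) = 4 (hidden single in row 9).
(4,1) = 6 (hidden single in column 1).
(2,2) = 2 (hidden single in column 2).
(6,9) = 3 (hidden single in column 9).
(6,5) = 1 (sole candidate).
(6,8) = 6 (sole candidate).
(5,8) = 1: row 5 has {2,3,4,7,8}; col 8 has {2,3,4,6,7,8}; box has {2,3,4,5,6,7,8,9} → only 1 remains.

1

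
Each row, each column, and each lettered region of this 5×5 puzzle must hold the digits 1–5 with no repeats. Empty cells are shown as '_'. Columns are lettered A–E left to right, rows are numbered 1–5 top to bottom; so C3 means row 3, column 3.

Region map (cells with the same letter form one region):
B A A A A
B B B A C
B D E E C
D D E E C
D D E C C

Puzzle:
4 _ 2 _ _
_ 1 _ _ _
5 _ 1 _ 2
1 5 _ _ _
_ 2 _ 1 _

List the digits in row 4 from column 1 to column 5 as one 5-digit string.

15423

B1 = 3 (sole candidate).
D1 = 5 (sole candidate).
E1 = 1 (sole candidate).
C2 = 3 (sole candidate).
D2 = 4 (sole candidate).
E2 = 5 (sole candidate).
B3 = 4 (sole candidate).
D3 = 3 (sole candidate).
C4 = 4: row 4 has {1,5}; col 3 has {1,2,3}; region has {1,3} → only 4 remains.
D4 = 2: row 4 has {1,4,5}; col 4 has {1,3,4,5}; region has {1,3,4} → only 2 remains.
E4 = 3: row 4 has {1,2,4,5}; col 5 has {1,2,5}; region has {1,2,5} → only 3 remains.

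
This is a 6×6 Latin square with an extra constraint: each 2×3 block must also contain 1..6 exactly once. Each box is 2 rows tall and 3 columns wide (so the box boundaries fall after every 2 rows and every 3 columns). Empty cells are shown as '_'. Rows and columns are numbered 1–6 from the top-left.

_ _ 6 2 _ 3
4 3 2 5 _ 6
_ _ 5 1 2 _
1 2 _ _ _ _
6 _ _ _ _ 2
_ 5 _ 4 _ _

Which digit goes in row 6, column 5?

6

row 1, column 1 = 5 (sole candidate).
row 1, column 2 = 1 (sole candidate).
row 1, column 5 = 4 (sole candidate).
row 2, column 5 = 1 (sole candidate).
row 3, column 1 = 3 (sole candidate).
row 3, column 6 = 4 (sole candidate).
row 4, column 3 = 4 (sole candidate).
row 4, column 6 = 5 (sole candidate).
row 5, column 2 = 4 (sole candidate).
row 5, column 4 = 3 (sole candidate).
row 5, column 5 = 5 (sole candidate).
row 6, column 1 = 2 (sole candidate).
row 6, column 5 = 6: row 6 has {2,4,5}; col 5 has {1,2,4,5}; box has {2,3,4,5} → only 6 remains.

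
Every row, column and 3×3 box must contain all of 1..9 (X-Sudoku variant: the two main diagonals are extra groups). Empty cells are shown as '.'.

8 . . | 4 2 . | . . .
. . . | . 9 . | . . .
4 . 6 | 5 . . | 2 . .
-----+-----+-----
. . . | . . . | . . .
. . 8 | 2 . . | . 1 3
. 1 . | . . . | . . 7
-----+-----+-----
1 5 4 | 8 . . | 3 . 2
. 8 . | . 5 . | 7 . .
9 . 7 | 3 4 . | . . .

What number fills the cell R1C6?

3

R5C5 = 7: row 5 has {1,2,3,8}; col 5 has {2,4,5,9}; box has {2}; main diagonal has {3,6,8}; anti-diagonal has {2,4,8,9} → only 7 remains.
R6C4 = 6: row 6 has {1,7}; col 4 has {2,3,4,5,8}; box has {2,7}; anti-diagonal has {2,4,7,8,9} → only 6 remains.
R7C5 = 6: row 7 has {1,2,3,4,5,8}; col 5 has {2,4,5,7,9}; box has {3,4,5,8} → only 6 remains.
R7C8 = 9: row 7 has {1,2,3,4,5,6,8}; col 8 has {1}; box has {2,3,7} → only 9 remains.
R8C8 = 4: row 8 has {5,7,8}; col 8 has {1,9}; box has {2,3,7,9}; main diagonal has {3,6,7,8} → only 4 remains.
R2C2 = 2: row 2 has {9}; col 2 has {1,5,8}; box has {4,6,8}; main diagonal has {3,4,6,7,8} → only 2 remains.
R7C6 = 7: row 7 has {1,2,3,4,5,6,8,9}; col 6 has {}; box has {3,4,5,6,8} → only 7 remains.
R9C2 = 6: row 9 has {3,4,7,9}; col 2 has {1,2,5,8}; box has {1,4,5,7,8,9} → only 6 remains.
R6C7 = 4: in row 6, 4 can only go here (every other open cell in that row sees a 4).
R2C9 = 4: in row 2, 4 can only go here (every other open cell in that row sees a 4).
R4C2 = 4: in row 4, 4 can only go here (every other open cell in that row sees a 4).
R5C2 = 9: row 5 has {1,2,3,7,8}; col 2 has {1,2,4,5,6,8}; box has {1,4,8} → only 9 remains.
R3C9 = 9: in row 3, 9 can only go here (every other open cell in that row sees a 9).
R1C3 = 9: in row 1, 9 can only go here (every other open cell in that row sees a 9).
R4C1 = 7: in row 4, 7 can only go here (every other open cell in that row sees a 7).
R2C4 = 7: in row 2, 7 can only go here (every other open cell in that row sees a 7).
R5C6 = 4: in row 5, 4 can only go here (every other open cell in that row sees a 4).
R6C6 = 9: in row 6, 9 can only go here (every other open cell in that row sees a 9).
R4C4 = 1: row 4 has {4,7}; col 4 has {2,3,4,5,6,7,8}; box has {2,4,6,7,9}; main diagonal has {2,3,4,6,7,8,9} → only 1 remains.
R8C4 = 9: row 8 has {4,5,7,8}; col 4 has {1,2,3,4,5,6,7,8}; box has {3,4,5,6,7,8} → only 9 remains.
R9C9 = 5: row 9 has {3,4,6,7,9}; col 9 has {2,3,4,7,9}; box has {2,3,4,7,9}; main diagonal has {1,2,3,4,6,7,8,9} → only 5 remains.
R1C9 = 1: row 1 has {2,4,8,9}; col 9 has {2,3,4,5,7,9}; box has {2,4,9}; anti-diagonal has {2,4,6,7,8,9} → only 1 remains.
R8C9 = 6: row 8 has {4,5,7,8,9}; col 9 has {1,2,3,4,5,7,9}; box has {2,3,4,5,7,9} → only 6 remains.
R9C8 = 8: row 9 has {3,4,5,6,7,9}; col 8 has {1,4,9}; box has {2,3,4,5,6,7,9} → only 8 remains.
R4C9 = 8: row 4 has {1,4,7}; col 9 has {1,2,3,4,5,6,7,9}; box has {1,3,4,7} → only 8 remains.
R9C7 = 1: row 9 has {3,4,5,6,7,8,9}; col 7 has {2,3,4,7}; box has {2,3,4,5,6,7,8,9} → only 1 remains.
R4C5 = 3: row 4 has {1,4,7,8}; col 5 has {2,4,5,6,7,9}; box has {1,2,4,6,7,9} → only 3 remains.
R4C6 = 5: row 4 has {1,3,4,7,8}; col 6 has {4,7,9}; box has {1,2,3,4,6,7,9}; anti-diagonal has {1,2,4,6,7,8,9} → only 5 remains.
R6C5 = 8: row 6 has {1,4,6,7,9}; col 5 has {2,3,4,5,6,7,9}; box has {1,2,3,4,5,6,7,9} → only 8 remains.
R9C6 = 2: row 9 has {1,3,4,5,6,7,8,9}; col 6 has {4,5,7,9}; box has {3,4,5,6,7,8,9} → only 2 remains.
R2C8 = 3: row 2 has {2,4,7,9}; col 8 has {1,4,8,9}; box has {1,2,4,9}; anti-diagonal has {1,2,4,5,6,7,8,9} → only 3 remains.
R3C5 = 1: row 3 has {2,4,5,6,9}; col 5 has {2,3,4,5,6,7,8,9}; box has {2,4,5,7,9} → only 1 remains.
R3C8 = 7: row 3 has {1,2,4,5,6,9}; col 8 has {1,3,4,8,9}; box has {1,2,3,4,9} → only 7 remains.
R4C3 = 2: row 4 has {1,3,4,5,7,8}; col 3 has {4,6,7,8,9}; box has {1,4,7,8,9} → only 2 remains.
R4C8 = 6: row 4 has {1,2,3,4,5,7,8}; col 8 has {1,3,4,7,8,9}; box has {1,3,4,7,8} → only 6 remains.
R5C7 = 5: row 5 has {1,2,3,4,7,8,9}; col 7 has {1,2,3,4,7}; box has {1,3,4,6,7,8} → only 5 remains.
R6C8 = 2: row 6 has {1,4,6,7,8,9}; col 8 has {1,3,4,6,7,8,9}; box has {1,3,4,5,6,7,8} → only 2 remains.
R8C3 = 3: row 8 has {4,5,6,7,8,9}; col 3 has {2,4,6,7,8,9}; box has {1,4,5,6,7,8,9} → only 3 remains.
R8C6 = 1: row 8 has {3,4,5,6,7,8,9}; col 6 has {2,4,5,7,9}; box has {2,3,4,5,6,7,8,9} → only 1 remains.
R1C7 = 6: row 1 has {1,2,4,8,9}; col 7 has {1,2,3,4,5,7}; box has {1,2,3,4,7,9} → only 6 remains.
R1C8 = 5: row 1 has {1,2,4,6,8,9}; col 8 has {1,2,3,4,6,7,8,9}; box has {1,2,3,4,6,7,9} → only 5 remains.
R2C1 = 5: row 2 has {2,3,4,7,9}; col 1 has {1,4,7,8,9}; box has {2,4,6,8,9} → only 5 remains.
R2C3 = 1: row 2 has {2,3,4,5,7,9}; col 3 has {2,3,4,6,7,8,9}; box has {2,4,5,6,8,9} → only 1 remains.
R2C7 = 8: row 2 has {1,2,3,4,5,7,9}; col 7 has {1,2,3,4,5,6,7}; box has {1,2,3,4,5,6,7,9} → only 8 remains.
R3C2 = 3: row 3 has {1,2,4,5,6,7,9}; col 2 has {1,2,4,5,6,8,9}; box has {1,2,4,5,6,8,9} → only 3 remains.
R3C6 = 8: row 3 has {1,2,3,4,5,6,7,9}; col 6 has {1,2,4,5,7,9}; box has {1,2,4,5,7,9} → only 8 remains.
R4C7 = 9: row 4 has {1,2,3,4,5,6,7,8}; col 7 has {1,2,3,4,5,6,7,8}; box has {1,2,3,4,5,6,7,8} → only 9 remains.
R5C1 = 6: row 5 has {1,2,3,4,5,7,8,9}; col 1 has {1,4,5,7,8,9}; box has {1,2,4,7,8,9} → only 6 remains.
R6C1 = 3: row 6 has {1,2,4,6,7,8,9}; col 1 has {1,4,5,6,7,8,9}; box has {1,2,4,6,7,8,9} → only 3 remains.
R6C3 = 5: row 6 has {1,2,3,4,6,7,8,9}; col 3 has {1,2,3,4,6,7,8,9}; box has {1,2,3,4,6,7,8,9} → only 5 remains.
R8C1 = 2: row 8 has {1,3,4,5,6,7,8,9}; col 1 has {1,3,4,5,6,7,8,9}; box has {1,3,4,5,6,7,8,9} → only 2 remains.
R1C2 = 7: row 1 has {1,2,4,5,6,8,9}; col 2 has {1,2,3,4,5,6,8,9}; box has {1,2,3,4,5,6,8,9} → only 7 remains.
R1C6 = 3: row 1 has {1,2,4,5,6,7,8,9}; col 6 has {1,2,4,5,7,8,9}; box has {1,2,4,5,7,8,9} → only 3 remains.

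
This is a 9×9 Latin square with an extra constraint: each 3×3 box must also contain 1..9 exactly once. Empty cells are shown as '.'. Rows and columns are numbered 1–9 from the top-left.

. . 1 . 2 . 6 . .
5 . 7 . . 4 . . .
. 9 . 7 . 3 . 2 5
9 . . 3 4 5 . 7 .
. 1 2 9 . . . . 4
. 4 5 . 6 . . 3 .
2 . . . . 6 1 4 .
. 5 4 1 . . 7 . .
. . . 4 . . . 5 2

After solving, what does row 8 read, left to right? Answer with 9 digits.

854132796

R1C1 = 4: in row 1, 4 can only go here (every other open cell in that row sees a 4).
R1C4 = 5: in row 1, 5 can only go here (every other open cell in that row sees a 5).
R1C9 = 7: in row 1, 7 can only go here (every other open cell in that row sees a 7).
R7C4 = 8: row 7 has {1,2,4,6}; col 4 has {1,3,4,5,7,9}; box has {1,4,6} → only 8 remains.
R2C4 = 6: row 2 has {4,5,7}; col 4 has {1,3,4,5,7,8,9}; box has {2,3,4,5,7} → only 6 remains.
R6C4 = 2: row 6 has {3,4,5,6}; col 4 has {1,3,4,5,6,7,8,9}; box has {3,4,5,6,9} → only 2 remains.
R1C2 = 3: in row 1, 3 can only go here (every other open cell in that row sees a 3).
R7C2 = 7: row 7 has {1,2,4,6,8}; col 2 has {1,3,4,5,9}; box has {2,4,5} → only 7 remains.
R2C2 = 2: in row 2, 2 can only go here (every other open cell in that row sees a 2).
R3C5 = 1: in row 3, 1 can only go here (every other open cell in that row sees a 1).
R3C7 = 4: in row 3, 4 can only go here (every other open cell in that row sees a 4).
R4C9 = 1: in row 4, 1 can only go here (every other open cell in that row sees a 1).
R4C7 = 2: in row 4, 2 can only go here (every other open cell in that row sees a 2).
R2C8 = 1: in row 2, 1 can only go here (every other open cell in that row sees a 1).
R5C1 = 3: in row 5, 3 can only go here (every other open cell in that row sees a 3).
R5C7 = 5: in row 5, 5 can only go here (every other open cell in that row sees a 5).
R5C8 = 6: in row 5, 6 can only go here (every other open cell in that row sees a 6).
R6C6 = 1: in row 6, 1 can only go here (every other open cell in that row sees a 1).
R6C1 = 7: in row 6, 7 can only go here (every other open cell in that row sees a 7).
R7C5 = 5: in row 7, 5 can only go here (every other open cell in that row sees a 5).
R8C6 = 2: in row 8, 2 can only go here (every other open cell in that row sees a 2).
R9C1 = 1: in row 9, 1 can only go here (every other open cell in that row sees a 1).
R8C9 = 6: in column 9, 6 can only go here (every other open cell in that column sees a 6).
R8C1 = 8: row 8 has {1,2,4,5,6,7}; col 1 has {1,2,3,4,5,7,9}; box has {1,2,4,5,7} → only 8 remains.
R8C8 = 9: row 8 has {1,2,4,5,6,7,8}; col 8 has {1,2,3,4,5,6,7}; box has {1,2,4,5,6,7} → only 9 remains.
R9C2 = 6: row 9 has {1,2,4,5}; col 2 has {1,2,3,4,5,7,9}; box has {1,2,4,5,7,8} → only 6 remains.
R1C8 = 8: row 1 has {1,2,3,4,5,6,7}; col 8 has {1,2,3,4,5,6,7,9}; box has {1,2,4,5,6,7} → only 8 remains.
R3C1 = 6: row 3 has {1,2,3,4,5,7,9}; col 1 has {1,2,3,4,5,7,8,9}; box has {1,2,3,4,5,7,9} → only 6 remains.
R3C3 = 8: row 3 has {1,2,3,4,5,6,7,9}; col 3 has {1,2,4,5,7}; box has {1,2,3,4,5,6,7,9} → only 8 remains.
R4C2 = 8: row 4 has {1,2,3,4,5,7,9}; col 2 has {1,2,3,4,5,6,7,9}; box has {1,2,3,4,5,7,9} → only 8 remains.
R4C3 = 6: row 4 has {1,2,3,4,5,7,8,9}; col 3 has {1,2,4,5,7,8}; box has {1,2,3,4,5,7,8,9} → only 6 remains.
R7C9 = 3: row 7 has {1,2,4,5,6,7,8}; col 9 has {1,2,4,5,6,7}; box has {1,2,4,5,6,7,9} → only 3 remains.
R8C5 = 3: row 8 has {1,2,4,5,6,7,8,9}; col 5 has {1,2,4,5,6}; box has {1,2,4,5,6,8} → only 3 remains.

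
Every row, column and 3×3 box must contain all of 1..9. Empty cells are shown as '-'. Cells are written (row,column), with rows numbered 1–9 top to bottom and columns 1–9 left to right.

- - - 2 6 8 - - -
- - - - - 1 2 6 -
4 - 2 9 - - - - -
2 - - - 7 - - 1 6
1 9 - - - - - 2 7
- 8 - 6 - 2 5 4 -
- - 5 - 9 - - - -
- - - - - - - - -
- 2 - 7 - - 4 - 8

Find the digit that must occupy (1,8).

7

(1,9) = 4 (hidden single in row 1).
(3,2) = 6 (hidden single in row 3).
(5,3) = 6 (hidden single in row 5).
(6,5) = 1 (hidden single in row 6).
(6,9) = 9 (hidden single in row 6).
(4,6) = 9 (hidden single in row 4).
(7,9) = 2 (hidden single in row 7).
(8,5) = 2 (hidden single in row 8).
(9,3) = 1 (hidden single in row 9).
(1,2) = 1 (hidden single in column 2).
(5,5) = 8 (hidden single in column 5).
(5,7) = 3 (sole candidate).
(4,7) = 8 (sole candidate).
(3,8) = 8 (hidden single in row 3).
(2,5) = 4 (hidden single in column 5).
(3,6) = 7 (hidden single in column 6).
(3,7) = 1 (sole candidate).
(7,4) = 1 (hidden single in row 7).
(7,1) = 8 (hidden single in row 7).
(2,3) = 8 (hidden single in row 2).
(2,1) = 9 (hidden single in row 2).
(2,2) = 7 (hidden single in row 2).
(1,3) = 3 (sole candidate).
(4,3) = 4 (sole candidate).
(6,3) = 7 (sole candidate).
(8,3) = 9 (sole candidate).
(1,1) = 5 (sole candidate).
(6,1) = 3 (sole candidate).
(9,1) = 6 (sole candidate).
(4,2) = 5 (sole candidate).
(4,4) = 3 (sole candidate).
(8,1) = 7 (sole candidate).
(8,7) = 6 (sole candidate).
(2,4) = 5 (sole candidate).
(2,9) = 3 (sole candidate).
(3,5) = 3 (sole candidate).
(3,9) = 5 (sole candidate).
(5,4) = 4 (sole candidate).
(5,6) = 5 (sole candidate).
(7,7) = 7 (sole candidate).
(7,8) = 3 (sole candidate).
(8,4) = 8 (sole candidate).
(8,8) = 5 (sole candidate).
(8,9) = 1 (sole candidate).
(9,5) = 5 (sole candidate).
(9,6) = 3 (sole candidate).
(9,8) = 9 (sole candidate).
(1,7) = 9 (sole candidate).
(1,8) = 7: row 1 has {1,2,3,4,5,6,8,9}; col 8 has {1,2,3,4,5,6,8,9}; box has {1,2,3,4,5,6,8,9} → only 7 remains.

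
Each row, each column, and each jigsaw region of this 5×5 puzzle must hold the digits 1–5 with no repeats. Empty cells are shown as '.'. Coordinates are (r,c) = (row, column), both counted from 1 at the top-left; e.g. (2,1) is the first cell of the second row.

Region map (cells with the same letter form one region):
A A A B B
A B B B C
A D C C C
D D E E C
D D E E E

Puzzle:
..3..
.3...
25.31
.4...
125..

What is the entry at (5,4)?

(1,2) = 1: row 1 has {3}; col 2 has {2,3,4,5}; region has {2,3} → only 1 remains.
(3,3) = 4: row 3 has {1,2,3,5}; col 3 has {3,5}; region has {1,3} → only 4 remains.
(4,1) = 3: row 4 has {4}; col 1 has {1,2}; region has {1,2,4,5} → only 3 remains.
(5,4) = 4: row 5 has {1,2,5}; col 4 has {3}; region has {5} → only 4 remains.

4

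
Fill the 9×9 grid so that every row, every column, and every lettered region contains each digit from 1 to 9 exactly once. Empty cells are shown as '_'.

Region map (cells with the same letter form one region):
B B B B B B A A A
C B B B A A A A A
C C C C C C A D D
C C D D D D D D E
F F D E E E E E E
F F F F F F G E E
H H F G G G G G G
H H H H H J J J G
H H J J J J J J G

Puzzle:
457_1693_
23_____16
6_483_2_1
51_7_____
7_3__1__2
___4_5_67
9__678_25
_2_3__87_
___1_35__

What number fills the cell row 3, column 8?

5

row 1, column 4 = 2 (sole candidate).
row 1, column 9 = 8 (sole candidate).
row 2, column 4 = 9 (sole candidate).
row 5, column 4 = 5 (sole candidate).
row 5, column 7 = 4 (sole candidate).
row 7, column 2 = 4 (sole candidate).
row 7, column 3 = 1 (sole candidate).
row 7, column 7 = 3 (sole candidate).
row 8, column 1 = 1 (sole candidate).
row 9, column 1 = 8 (sole candidate).
row 2, column 3 = 8 (sole candidate).
row 2, column 7 = 7 (sole candidate).
row 4, column 7 = 6 (sole candidate).
row 6, column 1 = 3 (sole candidate).
row 6, column 7 = 1 (sole candidate).
row 2, column 6 = 4 (sole candidate).
row 8, column 6 = 9 (sole candidate).
row 8, column 9 = 4 (sole candidate).
row 9, column 8 = 4 (sole candidate).
row 9, column 9 = 9 (sole candidate).
row 2, column 5 = 5 (sole candidate).
row 3, column 6 = 7 (sole candidate).
row 4, column 6 = 2 (sole candidate).
row 4, column 9 = 3 (sole candidate).
row 8, column 5 = 6 (sole candidate).
row 9, column 2 = 7 (sole candidate).
row 9, column 5 = 2 (sole candidate).
row 3, column 2 = 9 (sole candidate).
row 3, column 8 = 5: row 3 has {1,2,3,4,6,7,8,9}; col 8 has {1,2,3,4,6,7}; region has {1,2,3,6,7} → only 5 remains.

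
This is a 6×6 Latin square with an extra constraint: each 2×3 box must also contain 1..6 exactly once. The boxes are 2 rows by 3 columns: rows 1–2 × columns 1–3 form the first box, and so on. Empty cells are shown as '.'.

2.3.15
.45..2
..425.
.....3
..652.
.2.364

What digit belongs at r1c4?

4

r1c2 = 6: row 1 has {1,2,3,5}; col 2 has {2,4}; box has {2,3,4,5} → only 6 remains.
r1c4 = 4: row 1 has {1,2,3,5,6}; col 4 has {2,3,5}; box has {1,2,5} → only 4 remains.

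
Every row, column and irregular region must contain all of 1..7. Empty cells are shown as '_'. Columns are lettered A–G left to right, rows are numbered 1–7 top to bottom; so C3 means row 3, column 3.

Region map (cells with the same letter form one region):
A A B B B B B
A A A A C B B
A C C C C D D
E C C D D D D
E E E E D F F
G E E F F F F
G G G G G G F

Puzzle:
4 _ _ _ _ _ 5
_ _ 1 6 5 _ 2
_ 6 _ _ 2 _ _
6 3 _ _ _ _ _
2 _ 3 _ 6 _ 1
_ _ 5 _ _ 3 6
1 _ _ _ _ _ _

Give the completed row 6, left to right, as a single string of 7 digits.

B2 = 7: row 2 has {1,2,5,6}; col 2 has {3,6}; region has {1,4,6} → only 7 remains.
F2 = 4: row 2 has {1,2,5,6,7}; col 6 has {3}; region has {2,5} → only 4 remains.
B5 = 4: row 5 has {1,2,3,6}; col 2 has {3,6,7}; region has {2,3,5,6} → only 4 remains.
D5 = 7: row 5 has {1,2,3,4,6}; col 4 has {6}; region has {2,3,4,5,6} → only 7 remains.
F5 = 5: row 5 has {1,2,3,4,6,7}; col 6 has {3,4}; region has {1,3,6} → only 5 remains.
A6 = 7: row 6 has {3,5,6}; col 1 has {1,2,4,6}; region has {1} → only 7 remains.
B6 = 1: row 6 has {3,5,6,7}; col 2 has {3,4,6,7}; region has {2,3,4,5,6,7} → only 1 remains.
E6 = 4: row 6 has {1,3,5,6,7}; col 5 has {2,5,6}; region has {1,3,5,6} → only 4 remains.
E7 = 3: row 7 has {1}; col 5 has {2,4,5,6}; region has {1,7} → only 3 remains.
G7 = 7: row 7 has {1,3}; col 7 has {1,2,5,6}; region has {1,3,4,5,6} → only 7 remains.
B1 = 2: row 1 has {4,5}; col 2 has {1,3,4,6,7}; region has {1,4,6,7} → only 2 remains.
A2 = 3: row 2 has {1,2,4,5,6,7}; col 1 has {1,2,4,6,7}; region has {1,2,4,6,7} → only 3 remains.
A3 = 5: row 3 has {2,6}; col 1 has {1,2,3,4,6,7}; region has {1,2,3,4,6,7} → only 5 remains.
G4 = 4: row 4 has {3,6}; col 7 has {1,2,5,6,7}; region has {6} → only 4 remains.
D6 = 2: row 6 has {1,3,4,5,6,7}; col 4 has {6,7}; region has {1,3,4,5,6,7} → only 2 remains.

7152436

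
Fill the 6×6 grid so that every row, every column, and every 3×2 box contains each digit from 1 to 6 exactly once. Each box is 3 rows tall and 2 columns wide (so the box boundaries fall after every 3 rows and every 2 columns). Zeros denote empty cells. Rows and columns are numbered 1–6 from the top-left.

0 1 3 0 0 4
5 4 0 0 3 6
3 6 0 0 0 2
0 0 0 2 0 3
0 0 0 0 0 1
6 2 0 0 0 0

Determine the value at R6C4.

3

R1C1 = 2 (sole candidate).
R1C5 = 5 (sole candidate).
R2C4 = 1 (sole candidate).
R3C5 = 1 (sole candidate).
R4C2 = 5 (sole candidate).
R5C1 = 4 (sole candidate).
R5C2 = 3 (sole candidate).
R6C5 = 4 (sole candidate).
R6C6 = 5 (sole candidate).
R1C4 = 6 (sole candidate).
R2C3 = 2 (sole candidate).
R4C1 = 1 (sole candidate).
R4C5 = 6 (sole candidate).
R5C4 = 5 (sole candidate).
R5C5 = 2 (sole candidate).
R6C3 = 1 (sole candidate).
R6C4 = 3: row 6 has {1,2,4,5,6}; col 4 has {1,2,5,6}; box has {1,2,5} → only 3 remains.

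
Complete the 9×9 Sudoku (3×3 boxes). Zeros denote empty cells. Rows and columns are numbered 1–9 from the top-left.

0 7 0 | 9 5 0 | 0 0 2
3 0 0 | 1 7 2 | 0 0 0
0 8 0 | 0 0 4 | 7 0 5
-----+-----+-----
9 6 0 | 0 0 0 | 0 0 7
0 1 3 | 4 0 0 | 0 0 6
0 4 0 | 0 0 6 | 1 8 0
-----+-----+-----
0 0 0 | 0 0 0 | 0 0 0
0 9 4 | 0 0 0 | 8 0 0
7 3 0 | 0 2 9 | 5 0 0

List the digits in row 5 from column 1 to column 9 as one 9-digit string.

r2c2 = 5: row 2 has {1,2,3,7}; col 2 has {1,3,4,6,7,8,9}; box has {3,7,8} → only 5 remains.
r7c2 = 2: row 7 has {}; col 2 has {1,3,4,5,6,7,8,9}; box has {3,4,7,9} → only 2 remains.
r1c6 = 8: in row 1, 8 can only go here (every other open cell in that row sees an 8).
r2c9 = 8: in row 2, 8 can only go here (every other open cell in that row sees an 8).
r5c6 = 7: in row 5, 7 can only go here (every other open cell in that row sees a 7).
r6c3 = 7: in row 6, 7 can only go here (every other open cell in that row sees a 7).
r8c8 = 2: in row 8, 2 can only go here (every other open cell in that row sees a 2).
r8c4 = 7: in row 8, 7 can only go here (every other open cell in that row sees a 7).
r7c8 = 7: in row 7, 7 can only go here (every other open cell in that row sees a 7).
r1c1 = 4: in column 1, 4 can only go here (every other open cell in that column sees a 4).
r7c5 = 4: in column 5, 4 can only go here (every other open cell in that column sees a 4).
r9c9 = 4: in column 9, 4 can only go here (every other open cell in that column sees a 4).
Singles propagation stalls before every target cell is settled. Branch on r1c3 (candidates {1,6}).
  Try r1c3 = 1: this forces r3c8=1; then row 9 has no cell left for 1 — contradiction.
So r1c3 = 6.
r1c7 = 3 (sole candidate).
r1c8 = 1 (sole candidate).
r2c3 = 9 (sole candidate).
r9c8 = 6 (sole candidate).
r2c8 = 4 (sole candidate).
r3c8 = 9 (sole candidate).
r5c8 = 5: row 5 has {1,3,4,6,7}; col 8 has {1,2,4,6,7,8,9}; box has {1,6,7,8} → only 5 remains.
r7c7 = 9 (sole candidate).
r9c4 = 8 (sole candidate).
r2c7 = 6 (sole candidate).
r4c8 = 3 (sole candidate).
r5c7 = 2: row 5 has {1,3,4,5,6,7}; col 7 has {1,3,5,6,7,8,9}; box has {1,3,5,6,7,8} → only 2 remains.
r6c9 = 9 (sole candidate).
r9c3 = 1 (sole candidate).
r3c3 = 2 (sole candidate).
r4c7 = 4 (sole candidate).
r5c1 = 8: row 5 has {1,2,3,4,5,6,7}; col 1 has {3,4,7,9}; box has {1,3,4,6,7,9} → only 8 remains.
r5c5 = 9: row 5 has {1,2,3,4,5,6,7,8}; col 5 has {2,4,5,7}; box has {4,6,7} → only 9 remains.

813497256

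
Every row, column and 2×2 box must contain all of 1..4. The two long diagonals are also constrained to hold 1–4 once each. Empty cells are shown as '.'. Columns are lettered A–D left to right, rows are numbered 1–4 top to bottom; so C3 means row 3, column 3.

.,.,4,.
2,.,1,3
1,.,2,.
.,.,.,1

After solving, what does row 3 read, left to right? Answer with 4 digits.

A1 = 3: row 1 has {4}; col 1 has {1,2}; box has {2}; main diagonal has {1,2} → only 3 remains.
B1 = 1: row 1 has {3,4}; col 2 has {}; box has {2,3} → only 1 remains.
D1 = 2: row 1 has {1,3,4}; col 4 has {1,3}; box has {1,3,4}; anti-diagonal has {1} → only 2 remains.
B2 = 4: row 2 has {1,2,3}; col 2 has {1}; box has {1,2,3}; main diagonal has {1,2,3} → only 4 remains.
B3 = 3: row 3 has {1,2}; col 2 has {1,4}; box has {1}; anti-diagonal has {1,2} → only 3 remains.
D3 = 4: row 3 has {1,2,3}; col 4 has {1,2,3}; box has {1,2} → only 4 remains.

1324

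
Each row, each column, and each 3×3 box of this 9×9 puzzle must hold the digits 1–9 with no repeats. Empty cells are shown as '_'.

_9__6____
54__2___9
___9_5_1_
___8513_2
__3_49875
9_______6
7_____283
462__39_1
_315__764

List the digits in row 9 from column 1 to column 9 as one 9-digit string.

831592764

r2c7 = 6: row 2 has {2,4,5,9}; col 7 has {2,3,7,8,9}; box has {1,9} → only 6 remains.
r2c8 = 3: row 2 has {2,4,5,6,9}; col 8 has {1,6,7,8}; box has {1,6,9} → only 3 remains.
r3c7 = 4: row 3 has {1,5,9}; col 7 has {2,3,6,7,8,9}; box has {1,3,6,9} → only 4 remains.
r4c1 = 6: row 4 has {1,2,3,5,8}; col 1 has {4,5,7,9}; box has {3,9} → only 6 remains.
r4c2 = 7: row 4 has {1,2,3,5,6,8}; col 2 has {3,4,6,9}; box has {3,6,9} → only 7 remains.
r4c3 = 4: row 4 has {1,2,3,5,6,7,8}; col 3 has {1,2,3}; box has {3,6,7,9} → only 4 remains.
r4c8 = 9: row 4 has {1,2,3,4,5,6,7,8}; col 8 has {1,3,6,7,8}; box has {2,3,5,6,7,8} → only 9 remains.
r6c7 = 1: row 6 has {6,9}; col 7 has {2,3,4,6,7,8,9}; box has {2,3,5,6,7,8,9} → only 1 remains.
r6c8 = 4: row 6 has {1,6,9}; col 8 has {1,3,6,7,8,9}; box has {1,2,3,5,6,7,8,9} → only 4 remains.
r7c2 = 5: row 7 has {2,3,7,8}; col 2 has {3,4,6,7,9}; box has {1,2,3,4,6,7} → only 5 remains.
r7c3 = 9: row 7 has {2,3,5,7,8}; col 3 has {1,2,3,4}; box has {1,2,3,4,5,6,7} → only 9 remains.
r7c5 = 1: row 7 has {2,3,5,7,8,9}; col 5 has {2,4,5,6}; box has {3,5} → only 1 remains.
r8c4 = 7: row 8 has {1,2,3,4,6,9}; col 4 has {5,8,9}; box has {1,3,5} → only 7 remains.
r8c5 = 8: row 8 has {1,2,3,4,6,7,9}; col 5 has {1,2,4,5,6}; box has {1,3,5,7} → only 8 remains.
r8c8 = 5: row 8 has {1,2,3,4,6,7,8,9}; col 8 has {1,3,4,6,7,8,9}; box has {1,2,3,4,6,7,8,9} → only 5 remains.
r9c1 = 8: row 9 has {1,3,4,5,6,7}; col 1 has {4,5,6,7,9}; box has {1,2,3,4,5,6,7,9} → only 8 remains.
r9c5 = 9: row 9 has {1,3,4,5,6,7,8}; col 5 has {1,2,4,5,6,8}; box has {1,3,5,7,8} → only 9 remains.
r9c6 = 2: row 9 has {1,3,4,5,6,7,8,9}; col 6 has {1,3,5,9}; box has {1,3,5,7,8,9} → only 2 remains.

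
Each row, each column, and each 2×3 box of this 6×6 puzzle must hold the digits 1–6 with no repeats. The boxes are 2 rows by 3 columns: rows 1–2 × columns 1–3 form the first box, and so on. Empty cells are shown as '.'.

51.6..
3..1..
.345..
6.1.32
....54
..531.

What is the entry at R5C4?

R1C3 = 2 (sole candidate).
R1C5 = 4 (sole candidate).
R1C6 = 3 (sole candidate).
R2C3 = 6 (sole candidate).
R2C5 = 2 (sole candidate).
R2C6 = 5 (sole candidate).
R3C1 = 2 (sole candidate).
R3C5 = 6 (sole candidate).
R3C6 = 1 (sole candidate).
R4C2 = 5 (sole candidate).
R4C4 = 4 (sole candidate).
R5C1 = 1 (sole candidate).
R5C3 = 3 (sole candidate).
R5C4 = 2: row 5 has {1,3,4,5}; col 4 has {1,3,4,5,6}; box has {1,3,4,5} → only 2 remains.

2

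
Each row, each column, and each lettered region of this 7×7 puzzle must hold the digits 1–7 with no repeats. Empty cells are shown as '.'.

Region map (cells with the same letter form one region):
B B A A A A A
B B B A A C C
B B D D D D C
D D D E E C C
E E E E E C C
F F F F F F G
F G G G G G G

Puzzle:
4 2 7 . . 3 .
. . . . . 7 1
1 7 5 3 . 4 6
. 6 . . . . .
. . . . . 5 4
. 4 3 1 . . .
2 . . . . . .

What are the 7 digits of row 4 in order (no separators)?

row 1, column 7 = 5 (sole candidate).
row 2, column 3 = 6 (sole candidate).
row 3, column 5 = 2 (sole candidate).
row 4, column 1 = 7: row 4 has {6}; col 1 has {1,2,4}; region has {2,3,4,5,6} → only 7 remains.
row 4, column 3 = 1: row 4 has {6,7}; col 3 has {3,5,6,7}; region has {2,3,4,5,6,7} → only 1 remains.
row 4, column 6 = 2: row 4 has {1,6,7}; col 6 has {3,4,5,7}; region has {1,4,5,6,7} → only 2 remains.
row 4, column 7 = 3: row 4 has {1,2,6,7}; col 7 has {1,4,5,6}; region has {1,2,4,5,6,7} → only 3 remains.
row 5, column 3 = 2 (sole candidate).
row 6, column 6 = 6 (sole candidate).
row 7, column 3 = 4 (sole candidate).
row 7, column 6 = 1 (sole candidate).
row 7, column 7 = 7 (sole candidate).
row 1, column 4 = 6 (sole candidate).
row 1, column 5 = 1 (sole candidate).
row 2, column 5 = 4 (sole candidate).
row 4, column 5 = 5: row 4 has {1,2,3,6,7}; col 5 has {1,2,4}; region has {2} → only 5 remains.
row 5, column 4 = 7 (sole candidate).
row 6, column 1 = 5 (sole candidate).
row 6, column 5 = 7 (sole candidate).
row 6, column 7 = 2 (sole candidate).
row 7, column 4 = 5 (sole candidate).
row 2, column 1 = 3 (sole candidate).
row 2, column 2 = 5 (sole candidate).
row 2, column 4 = 2 (sole candidate).
row 4, column 4 = 4: row 4 has {1,2,3,5,6,7}; col 4 has {1,2,3,5,6,7}; region has {2,5,7} → only 4 remains.

7614523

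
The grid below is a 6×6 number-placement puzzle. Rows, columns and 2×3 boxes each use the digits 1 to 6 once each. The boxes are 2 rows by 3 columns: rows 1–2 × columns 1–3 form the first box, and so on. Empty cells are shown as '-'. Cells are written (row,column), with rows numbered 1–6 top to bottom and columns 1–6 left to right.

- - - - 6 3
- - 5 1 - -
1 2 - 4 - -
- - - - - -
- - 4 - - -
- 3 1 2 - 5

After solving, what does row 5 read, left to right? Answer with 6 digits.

(1,3) = 2: row 1 has {3,6}; col 3 has {1,4,5}; box has {5} → only 2 remains.
(1,4) = 5: row 1 has {2,3,6}; col 4 has {1,2,4}; box has {1,3,6} → only 5 remains.
(3,6) = 6: row 3 has {1,2,4}; col 6 has {3,5}; box has {4} → only 6 remains.
(4,4) = 3: row 4 has {}; col 4 has {1,2,4,5}; box has {4,6} → only 3 remains.
(5,4) = 6: row 5 has {4}; col 4 has {1,2,3,4,5}; box has {2,5} → only 6 remains.
(5,6) = 1: row 5 has {4,6}; col 6 has {3,5,6}; box has {2,5,6} → only 1 remains.
(6,1) = 6: row 6 has {1,2,3,5}; col 1 has {1}; box has {1,3,4} → only 6 remains.
(6,5) = 4: row 6 has {1,2,3,5,6}; col 5 has {6}; box has {1,2,5,6} → only 4 remains.
(1,1) = 4: row 1 has {2,3,5,6}; col 1 has {1,6}; box has {2,5} → only 4 remains.
(1,2) = 1: row 1 has {2,3,4,5,6}; col 2 has {2,3}; box has {2,4,5} → only 1 remains.
(2,1) = 3: row 2 has {1,5}; col 1 has {1,4,6}; box has {1,2,4,5} → only 3 remains.
(2,2) = 6: row 2 has {1,3,5}; col 2 has {1,2,3}; box has {1,2,3,4,5} → only 6 remains.
(2,5) = 2: row 2 has {1,3,5,6}; col 5 has {4,6}; box has {1,3,5,6} → only 2 remains.
(2,6) = 4: row 2 has {1,2,3,5,6}; col 6 has {1,3,5,6}; box has {1,2,3,5,6} → only 4 remains.
(3,3) = 3: row 3 has {1,2,4,6}; col 3 has {1,2,4,5}; box has {1,2} → only 3 remains.
(3,5) = 5: row 3 has {1,2,3,4,6}; col 5 has {2,4,6}; box has {3,4,6} → only 5 remains.
(4,1) = 5: row 4 has {3}; col 1 has {1,3,4,6}; box has {1,2,3} → only 5 remains.
(4,2) = 4: row 4 has {3,5}; col 2 has {1,2,3,6}; box has {1,2,3,5} → only 4 remains.
(4,3) = 6: row 4 has {3,4,5}; col 3 has {1,2,3,4,5}; box has {1,2,3,4,5} → only 6 remains.
(4,5) = 1: row 4 has {3,4,5,6}; col 5 has {2,4,5,6}; box has {3,4,5,6} → only 1 remains.
(4,6) = 2: row 4 has {1,3,4,5,6}; col 6 has {1,3,4,5,6}; box has {1,3,4,5,6} → only 2 remains.
(5,1) = 2: row 5 has {1,4,6}; col 1 has {1,3,4,5,6}; box has {1,3,4,6} → only 2 remains.
(5,2) = 5: row 5 has {1,2,4,6}; col 2 has {1,2,3,4,6}; box has {1,2,3,4,6} → only 5 remains.
(5,5) = 3: row 5 has {1,2,4,5,6}; col 5 has {1,2,4,5,6}; box has {1,2,4,5,6} → only 3 remains.

254631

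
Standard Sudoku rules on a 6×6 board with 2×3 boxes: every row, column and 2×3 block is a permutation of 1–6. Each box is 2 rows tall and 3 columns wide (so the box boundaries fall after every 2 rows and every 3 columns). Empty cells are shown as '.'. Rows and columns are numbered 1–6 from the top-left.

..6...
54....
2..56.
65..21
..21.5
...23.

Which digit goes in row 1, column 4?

4

row 2, column 5 = 1: row 2 has {4,5}; col 5 has {2,3,6}; box has {} → only 1 remains.
row 5, column 5 = 4: row 5 has {1,2,5}; col 5 has {1,2,3,6}; box has {1,2,3,5} → only 4 remains.
row 6, column 6 = 6: row 6 has {2,3}; col 6 has {1,5}; box has {1,2,3,4,5} → only 6 remains.
row 1, column 5 = 5: row 1 has {6}; col 5 has {1,2,3,4,6}; box has {1} → only 5 remains.
row 2, column 3 = 3: row 2 has {1,4,5}; col 3 has {2,6}; box has {4,5,6} → only 3 remains.
row 2, column 4 = 6: row 2 has {1,3,4,5}; col 4 has {1,2,5}; box has {1,5} → only 6 remains.
row 2, column 6 = 2: row 2 has {1,3,4,5,6}; col 6 has {1,5,6}; box has {1,5,6} → only 2 remains.
row 4, column 3 = 4: row 4 has {1,2,5,6}; col 3 has {2,3,6}; box has {2,5,6} → only 4 remains.
row 4, column 4 = 3: row 4 has {1,2,4,5,6}; col 4 has {1,2,5,6}; box has {1,2,5,6} → only 3 remains.
row 5, column 1 = 3: row 5 has {1,2,4,5}; col 1 has {2,5,6}; box has {2} → only 3 remains.
row 5, column 2 = 6: row 5 has {1,2,3,4,5}; col 2 has {4,5}; box has {2,3} → only 6 remains.
row 6, column 2 = 1: row 6 has {2,3,6}; col 2 has {4,5,6}; box has {2,3,6} → only 1 remains.
row 6, column 3 = 5: row 6 has {1,2,3,6}; col 3 has {2,3,4,6}; box has {1,2,3,6} → only 5 remains.
row 1, column 1 = 1: row 1 has {5,6}; col 1 has {2,3,5,6}; box has {3,4,5,6} → only 1 remains.
row 1, column 2 = 2: row 1 has {1,5,6}; col 2 has {1,4,5,6}; box has {1,3,4,5,6} → only 2 remains.
row 1, column 4 = 4: row 1 has {1,2,5,6}; col 4 has {1,2,3,5,6}; box has {1,2,5,6} → only 4 remains.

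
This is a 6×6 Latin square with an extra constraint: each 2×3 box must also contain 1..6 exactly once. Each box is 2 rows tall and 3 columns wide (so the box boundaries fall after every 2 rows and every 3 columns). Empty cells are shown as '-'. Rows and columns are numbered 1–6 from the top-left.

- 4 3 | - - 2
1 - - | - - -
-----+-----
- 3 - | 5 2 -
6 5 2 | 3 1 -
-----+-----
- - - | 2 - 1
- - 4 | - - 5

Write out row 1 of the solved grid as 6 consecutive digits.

R1C1 = 5: row 1 has {2,3,4}; col 1 has {1,6}; box has {1,3,4} → only 5 remains.
R1C5 = 6: row 1 has {2,3,4,5}; col 5 has {1,2}; box has {2} → only 6 remains.
R2C3 = 6 (sole candidate).
R2C4 = 4 (sole candidate).
R2C6 = 3 (sole candidate).
R3C1 = 4 (sole candidate).
R3C3 = 1 (sole candidate).
R3C6 = 6 (sole candidate).
R4C6 = 4 (sole candidate).
R5C1 = 3 (sole candidate).
R5C2 = 6 (sole candidate).
R5C3 = 5 (sole candidate).
R5C5 = 4 (sole candidate).
R6C1 = 2 (sole candidate).
R6C2 = 1 (sole candidate).
R6C4 = 6 (sole candidate).
R6C5 = 3 (sole candidate).
R1C4 = 1: row 1 has {2,3,4,5,6}; col 4 has {2,3,4,5,6}; box has {2,3,4,6} → only 1 remains.

543162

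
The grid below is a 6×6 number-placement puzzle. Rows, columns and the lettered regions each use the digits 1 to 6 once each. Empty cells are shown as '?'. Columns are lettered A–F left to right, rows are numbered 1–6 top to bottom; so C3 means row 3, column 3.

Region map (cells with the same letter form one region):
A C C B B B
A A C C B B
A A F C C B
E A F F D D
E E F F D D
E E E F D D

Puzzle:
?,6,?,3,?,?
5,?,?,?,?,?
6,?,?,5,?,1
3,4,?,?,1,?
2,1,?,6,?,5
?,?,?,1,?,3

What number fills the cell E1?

A1 = 1: row 1 has {3,6}; col 1 has {2,3,5,6}; region has {4,5,6} → only 1 remains.
D4 = 2: row 4 has {1,3,4}; col 4 has {1,3,5,6}; region has {1,6} → only 2 remains.
F4 = 6: row 4 has {1,2,3,4}; col 6 has {1,3,5}; region has {1,3,5} → only 6 remains.
E5 = 4: row 5 has {1,2,5,6}; col 5 has {1}; region has {1,3,5,6} → only 4 remains.
A6 = 4: row 6 has {1,3}; col 1 has {1,2,3,5,6}; region has {1,2,3} → only 4 remains.
B6 = 5: row 6 has {1,3,4}; col 2 has {1,4,6}; region has {1,2,3,4} → only 5 remains.
C6 = 6: row 6 has {1,3,4,5}; col 3 has {}; region has {1,2,3,4,5} → only 6 remains.
E6 = 2: row 6 has {1,3,4,5,6}; col 5 has {1,4}; region has {1,3,4,5,6} → only 2 remains.
E1 = 5: row 1 has {1,3,6}; col 5 has {1,2,4}; region has {1,3} → only 5 remains.

5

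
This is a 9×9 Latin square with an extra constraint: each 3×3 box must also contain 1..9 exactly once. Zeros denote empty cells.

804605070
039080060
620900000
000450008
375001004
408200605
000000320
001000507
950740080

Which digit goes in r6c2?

r1c2 = 1: row 1 has {4,5,6,7,8}; col 2 has {2,3,5,7}; box has {2,3,4,6,8,9} → only 1 remains.
r2c4 = 1: row 2 has {3,6,8,9}; col 4 has {2,4,6,7,9}; box has {5,6,8,9} → only 1 remains.
r2c9 = 2: row 2 has {1,3,6,8,9}; col 9 has {4,5,7,8}; box has {6,7} → only 2 remains.
r3c3 = 7: row 3 has {2,6,9}; col 3 has {1,4,5,8,9}; box has {1,2,3,4,6,8,9} → only 7 remains.
r3c5 = 3: row 3 has {2,6,7,9}; col 5 has {4,5,8}; box has {1,5,6,8,9} → only 3 remains.
r3c6 = 4: row 3 has {2,3,6,7,9}; col 6 has {1,5}; box has {1,3,5,6,8,9} → only 4 remains.
r3c9 = 1: row 3 has {2,3,4,6,7,9}; col 9 has {2,4,5,7,8}; box has {2,6,7} → only 1 remains.
r5c4 = 8: row 5 has {1,3,4,5,7}; col 4 has {1,2,4,6,7,9}; box has {1,2,4,5} → only 8 remains.
r5c8 = 9: row 5 has {1,3,4,5,7,8}; col 8 has {2,6,7,8}; box has {4,5,6,8} → only 9 remains.
r6c2 = 9: row 6 has {2,4,5,6,8}; col 2 has {1,2,3,5,7}; box has {3,4,5,7,8} → only 9 remains.

9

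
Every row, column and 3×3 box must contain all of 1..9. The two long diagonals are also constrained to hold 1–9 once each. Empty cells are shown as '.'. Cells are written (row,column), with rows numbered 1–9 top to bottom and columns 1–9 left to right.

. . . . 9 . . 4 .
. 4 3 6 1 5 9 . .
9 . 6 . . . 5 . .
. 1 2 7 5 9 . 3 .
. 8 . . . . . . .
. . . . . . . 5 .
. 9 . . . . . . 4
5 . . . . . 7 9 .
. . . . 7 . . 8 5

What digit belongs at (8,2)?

(5,3) = 5: in row 5, 5 can only go here (every other open cell in that row sees a 5).
(1,2) = 5: in row 1, 5 can only go here (every other open cell in that row sees a 5).
(5,9) = 9: in row 5, 9 can only go here (every other open cell in that row sees a 9).
(6,3) = 9: in row 6, 9 can only go here (every other open cell in that row sees a 9).
(7,4) = 5: in row 7, 5 can only go here (every other open cell in that row sees a 5).
(9,4) = 9: in row 9, 9 can only go here (every other open cell in that row sees a 9).
Singles propagation stalls; (8,2) is still open with candidates {2,3,6}.
  Try (8,2) = 2: this forces (2,8)=7, (3,2)=7; then column 3 has no cell left for 7 — contradiction.
  Try (8,2) = 3: this forces (5,5)=2, (2,8)=7, (5,1)=7; then row 7 has no cell left for 7 — contradiction.
So (8,2) = 6.

6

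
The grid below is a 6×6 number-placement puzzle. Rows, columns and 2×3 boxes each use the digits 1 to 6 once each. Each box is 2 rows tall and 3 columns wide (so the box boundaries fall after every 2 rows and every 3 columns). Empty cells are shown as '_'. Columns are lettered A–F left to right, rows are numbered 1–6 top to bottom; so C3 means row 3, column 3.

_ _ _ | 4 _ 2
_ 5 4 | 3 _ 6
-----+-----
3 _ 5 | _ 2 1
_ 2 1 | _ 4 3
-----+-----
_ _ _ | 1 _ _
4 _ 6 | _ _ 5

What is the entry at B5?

C1 = 3: row 1 has {2,4}; col 3 has {1,4,5,6}; box has {4,5} → only 3 remains.
E2 = 1: row 2 has {3,4,5,6}; col 5 has {2,4}; box has {2,3,4,6} → only 1 remains.
D3 = 6: row 3 has {1,2,3,5}; col 4 has {1,3,4}; box has {1,2,3,4} → only 6 remains.
A4 = 6: row 4 has {1,2,3,4}; col 1 has {3,4}; box has {1,2,3,5} → only 6 remains.
D4 = 5: row 4 has {1,2,3,4,6}; col 4 has {1,3,4,6}; box has {1,2,3,4,6} → only 5 remains.
B5 = 3: row 5 has {1}; col 2 has {2,5}; box has {4,6} → only 3 remains.

3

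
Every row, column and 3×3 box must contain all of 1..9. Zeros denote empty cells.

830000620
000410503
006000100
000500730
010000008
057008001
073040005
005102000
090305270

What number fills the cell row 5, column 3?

row 2, column 2 = 2 (sole candidate).
row 2, column 3 = 9 (sole candidate).
row 2, column 8 = 8 (sole candidate).
row 3, column 2 = 4 (sole candidate).
row 3, column 8 = 9 (sole candidate).
row 3, column 9 = 7 (sole candidate).
row 1, column 3 = 1 (sole candidate).
row 1, column 9 = 4 (sole candidate).
row 2, column 1 = 7 (sole candidate).
row 2, column 6 = 6 (sole candidate).
row 3, column 1 = 5 (sole candidate).
row 3, column 6 = 3 (sole candidate).
row 7, column 6 = 9 (sole candidate).
row 7, column 7 = 8 (sole candidate).
row 9, column 9 = 6 (sole candidate).
row 1, column 6 = 7 (sole candidate).
row 5, column 6 = 4 (sole candidate).
row 5, column 7 = 9 (sole candidate).
row 6, column 7 = 4 (sole candidate).
row 6, column 8 = 6 (sole candidate).
row 7, column 4 = 6 (sole candidate).
row 7, column 8 = 1 (sole candidate).
row 8, column 7 = 3 (sole candidate).
row 8, column 8 = 4 (sole candidate).
row 8, column 9 = 9 (sole candidate).
row 9, column 5 = 8 (sole candidate).
row 1, column 4 = 9 (sole candidate).
row 1, column 5 = 5 (sole candidate).
row 3, column 5 = 2 (sole candidate).
row 4, column 6 = 1 (sole candidate).
row 4, column 9 = 2 (sole candidate).
row 5, column 3 = 2: row 5 has {1,4,8,9}; col 3 has {1,3,5,6,7,9}; box has {1,5,7} → only 2 remains.

2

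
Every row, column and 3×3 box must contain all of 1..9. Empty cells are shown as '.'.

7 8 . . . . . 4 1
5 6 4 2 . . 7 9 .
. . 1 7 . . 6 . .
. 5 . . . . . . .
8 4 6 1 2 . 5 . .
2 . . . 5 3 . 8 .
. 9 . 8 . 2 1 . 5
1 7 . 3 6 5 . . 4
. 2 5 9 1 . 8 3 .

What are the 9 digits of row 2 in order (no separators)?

R3C2 = 3 (sole candidate).
R5C8 = 7 (sole candidate).
R6C2 = 1 (sole candidate).
R7C3 = 3 (sole candidate).
R7C8 = 6 (sole candidate).
R8C3 = 8 (sole candidate).
R8C8 = 2 (sole candidate).
R9C9 = 7 (sole candidate).
R3C1 = 9 (sole candidate).
R3C8 = 5 (sole candidate).
R4C1 = 3 (sole candidate).
R4C8 = 1 (sole candidate).
R5C6 = 9 (sole candidate).
R5C9 = 3 (sole candidate).
R7C1 = 4 (sole candidate).
R7C5 = 7 (sole candidate).
R8C7 = 9 (sole candidate).
R9C1 = 6 (sole candidate).
R9C6 = 4 (sole candidate).
R1C3 = 2 (sole candidate).
R1C6 = 6 (sole candidate).
R1C7 = 3 (sole candidate).
R2C9 = 8: row 2 has {2,4,5,6,7,9}; col 9 has {1,3,4,5,7}; box has {1,3,4,5,6,7,9} → only 8 remains.
R3C6 = 8 (sole candidate).
R3C9 = 2 (sole candidate).
R4C6 = 7 (sole candidate).
R6C7 = 4 (sole candidate).
R1C4 = 5 (sole candidate).
R1C5 = 9 (sole candidate).
R2C5 = 3: row 2 has {2,4,5,6,7,8,9}; col 5 has {1,2,5,6,7,9}; box has {2,5,6,7,8,9} → only 3 remains.
R2C6 = 1: row 2 has {2,3,4,5,6,7,8,9}; col 6 has {2,3,4,5,6,7,8,9}; box has {2,3,5,6,7,8,9} → only 1 remains.

564231798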